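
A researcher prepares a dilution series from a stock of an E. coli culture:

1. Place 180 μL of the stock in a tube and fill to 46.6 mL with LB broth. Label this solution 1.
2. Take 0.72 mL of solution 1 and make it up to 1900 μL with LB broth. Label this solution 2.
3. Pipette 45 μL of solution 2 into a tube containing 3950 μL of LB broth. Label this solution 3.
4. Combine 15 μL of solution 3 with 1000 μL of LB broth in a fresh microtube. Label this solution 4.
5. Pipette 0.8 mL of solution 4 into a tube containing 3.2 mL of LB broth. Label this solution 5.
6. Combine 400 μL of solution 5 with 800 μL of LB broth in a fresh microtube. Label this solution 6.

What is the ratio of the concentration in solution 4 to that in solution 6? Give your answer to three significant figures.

Step 1: 180 μL brought to 46.6 mL → factor 46600/180 = 258.89
Step 2: 0.72 mL brought to 1900 μL → factor 1.9/0.72 = 2.6389
Step 3: 45 μL + 3950 μL = 3995 μL total → factor 3995/45 = 88.778
Step 4: 15 μL + 1000 μL = 1015 μL total → factor 1015/15 = 67.667
Step 5: 0.8 mL + 3.2 mL = 4 mL total → factor 4/0.8 = 5
Step 6: 400 μL + 800 μL = 1200 μL total → factor 1200/400 = 3
Dilution factor to solution 4 = 4.1041 × 10^6; to solution 6 = 6.1561 × 10^7
[solution 4]/[solution 6] = (factor to solution 6)/(factor to solution 4) = 6.1561 × 10^7/4.1041 × 10^6 = 15.0

15.0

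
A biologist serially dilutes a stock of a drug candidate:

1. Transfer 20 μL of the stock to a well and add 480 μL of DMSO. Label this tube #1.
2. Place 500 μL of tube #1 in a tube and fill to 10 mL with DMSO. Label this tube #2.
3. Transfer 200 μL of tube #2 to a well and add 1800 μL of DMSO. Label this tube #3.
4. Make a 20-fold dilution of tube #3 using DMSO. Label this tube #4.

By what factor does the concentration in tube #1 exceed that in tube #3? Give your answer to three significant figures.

200

Step 1: 20 μL + 480 μL = 500 μL total → factor 500/20 = 25
Step 2: 500 μL brought to 10 mL → factor 10000/500 = 20
Step 3: 200 μL + 1800 μL = 2000 μL total → factor 2000/200 = 10
Dilution factor to tube #1 = 25; to tube #3 = 5000
[tube #1]/[tube #3] = (factor to tube #3)/(factor to tube #1) = 5000/25 = 200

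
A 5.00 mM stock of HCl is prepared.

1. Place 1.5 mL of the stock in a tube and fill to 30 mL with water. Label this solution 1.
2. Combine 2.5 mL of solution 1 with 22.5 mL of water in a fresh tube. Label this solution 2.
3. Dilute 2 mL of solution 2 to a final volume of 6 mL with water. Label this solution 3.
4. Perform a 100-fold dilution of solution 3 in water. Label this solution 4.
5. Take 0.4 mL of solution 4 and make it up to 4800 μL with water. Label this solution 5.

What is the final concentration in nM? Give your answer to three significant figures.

Step 1: 1.5 mL brought to 30 mL → factor 30/1.5 = 20
Step 2: 2.5 mL + 22.5 mL = 25 mL total → factor 25/2.5 = 10
Step 3: 2 mL brought to 6 mL → factor 6/2 = 3
Step 4: 100-fold → factor 100
Step 5: 0.4 mL brought to 4800 μL → factor 4.8/0.4 = 12
Overall dilution factor = 20 × 10 × 3 × 100 × 12 = 7.2 × 10^5
Final = 5.00 mM / 7.2 × 10^5 = 6.944 × 10^-6 mM = 6.94 nM

6.94 nM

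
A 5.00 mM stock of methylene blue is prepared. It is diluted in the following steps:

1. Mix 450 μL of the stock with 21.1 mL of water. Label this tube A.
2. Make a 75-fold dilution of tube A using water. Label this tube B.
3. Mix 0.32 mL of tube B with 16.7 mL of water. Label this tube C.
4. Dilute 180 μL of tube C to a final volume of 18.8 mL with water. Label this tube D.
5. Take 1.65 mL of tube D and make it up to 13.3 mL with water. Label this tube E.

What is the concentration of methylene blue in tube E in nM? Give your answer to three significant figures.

Step 1: 450 μL + 21.1 mL = 21550 μL total → factor 21550/450 = 47.889
Step 2: 75-fold → factor 75
Step 3: 0.32 mL + 16.7 mL = 17.02 mL total → factor 17.02/0.32 = 53.188
Step 4: 180 μL brought to 18.8 mL → factor 18800/180 = 104.44
Step 5: 1.65 mL brought to 13.3 mL → factor 13.3/1.65 = 8.0606
Overall dilution factor = 47.889 × 75 × 53.188 × 104.44 × 8.0606 = 1.6083 × 10^8
Final = 5.00 mM / 1.6083 × 10^8 = 3.109 × 10^-8 mM = 0.0311 nM

0.0311 nM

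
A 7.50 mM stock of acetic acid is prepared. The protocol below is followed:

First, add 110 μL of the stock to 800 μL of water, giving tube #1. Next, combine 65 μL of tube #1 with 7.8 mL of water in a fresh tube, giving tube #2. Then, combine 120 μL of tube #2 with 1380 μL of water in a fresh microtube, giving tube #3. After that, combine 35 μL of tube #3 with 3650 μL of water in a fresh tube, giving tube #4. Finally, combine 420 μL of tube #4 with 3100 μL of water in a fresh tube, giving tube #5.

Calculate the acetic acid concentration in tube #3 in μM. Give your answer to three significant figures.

Step 1: 110 μL + 800 μL = 910 μL total → factor 910/110 = 8.2727
Step 2: 65 μL + 7.8 mL = 7865 μL total → factor 7865/65 = 121
Step 3: 120 μL + 1380 μL = 1500 μL total → factor 1500/120 = 12.5
Dilution factor through tube #3 = 8.2727 × 121 × 12.5 = 12512
[tube #3] = 7.50 mM / 12512 = 0.0005994 mM = 0.599 μM

0.599 μM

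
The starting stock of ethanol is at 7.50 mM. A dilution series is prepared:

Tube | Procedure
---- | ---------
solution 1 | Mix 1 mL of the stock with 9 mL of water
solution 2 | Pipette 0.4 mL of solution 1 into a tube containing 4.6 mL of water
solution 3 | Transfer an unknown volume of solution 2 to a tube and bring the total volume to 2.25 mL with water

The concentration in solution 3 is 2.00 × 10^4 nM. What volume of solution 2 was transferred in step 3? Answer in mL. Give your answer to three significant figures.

0.750 mL

Step 1: 1 mL + 9 mL = 10 mL total → factor 10/1 = 10
Step 2: 0.4 mL + 4.6 mL = 5 mL total → factor 5/0.4 = 12.5
Step 3: v brought to 2.25 mL → factor = 2.25 mL/v
Product of known-step factors = 125
Overall factor = 7.50 mM / (2.00 × 10^4 nM) = 375
Step-3 factor = 375 / 125 = 3
v = 2.25 mL / 3 = 0.750 mL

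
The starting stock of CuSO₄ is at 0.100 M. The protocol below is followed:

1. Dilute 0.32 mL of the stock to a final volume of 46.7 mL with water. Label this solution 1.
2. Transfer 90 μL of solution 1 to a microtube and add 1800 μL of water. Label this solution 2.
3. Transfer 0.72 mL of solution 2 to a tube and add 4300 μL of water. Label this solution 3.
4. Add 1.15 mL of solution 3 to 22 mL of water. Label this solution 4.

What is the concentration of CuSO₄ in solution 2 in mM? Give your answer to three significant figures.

Step 1: 0.32 mL brought to 46.7 mL → factor 46.7/0.32 = 145.94
Step 2: 90 μL + 1800 μL = 1890 μL total → factor 1890/90 = 21
Dilution factor through solution 2 = 145.94 × 21 = 3064.7
[solution 2] = 0.100 M / 3064.7 = 3.263 × 10^-5 M = 0.0326 mM

0.0326 mM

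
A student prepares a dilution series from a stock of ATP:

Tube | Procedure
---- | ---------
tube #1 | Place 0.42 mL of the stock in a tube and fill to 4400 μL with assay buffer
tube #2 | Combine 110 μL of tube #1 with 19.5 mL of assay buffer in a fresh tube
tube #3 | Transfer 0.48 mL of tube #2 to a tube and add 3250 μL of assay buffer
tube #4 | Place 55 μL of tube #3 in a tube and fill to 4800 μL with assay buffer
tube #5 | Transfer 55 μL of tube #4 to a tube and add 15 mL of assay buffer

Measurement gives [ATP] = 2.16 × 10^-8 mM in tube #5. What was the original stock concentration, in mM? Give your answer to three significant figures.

7.49 mM

Step 1: 0.42 mL brought to 4400 μL → factor 4.4/0.42 = 10.476
Step 2: 110 μL + 19.5 mL = 19610 μL total → factor 19610/110 = 178.27
Step 3: 0.48 mL + 3250 μL = 3.73 mL total → factor 3.73/0.48 = 7.7708
Step 4: 55 μL brought to 4800 μL → factor 4800/55 = 87.273
Step 5: 55 μL + 15 mL = 15055 μL total → factor 15055/55 = 273.73
Overall dilution factor = 10.476 × 178.27 × 7.7708 × 87.273 × 273.73 = 3.467 × 10^8
Stock = 2.16 × 10^-8 mM × 3.467 × 10^8 = 7.49 mM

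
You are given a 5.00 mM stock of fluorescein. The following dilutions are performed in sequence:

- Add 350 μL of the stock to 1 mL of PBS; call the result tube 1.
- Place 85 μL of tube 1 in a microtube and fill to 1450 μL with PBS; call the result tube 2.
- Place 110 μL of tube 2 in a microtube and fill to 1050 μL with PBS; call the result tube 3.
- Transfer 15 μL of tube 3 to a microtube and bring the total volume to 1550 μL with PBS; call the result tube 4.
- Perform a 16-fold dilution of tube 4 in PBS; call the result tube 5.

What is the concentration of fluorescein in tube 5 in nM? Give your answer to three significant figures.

Step 1: 350 μL + 1 mL = 1350 μL total → factor 1350/350 = 3.8571
Step 2: 85 μL brought to 1450 μL → factor 1450/85 = 17.059
Step 3: 110 μL brought to 1050 μL → factor 1050/110 = 9.5455
Step 4: 15 μL brought to 1550 μL → factor 1550/15 = 103.33
Step 5: 16-fold → factor 16
Dilution factor through tube 5 = 3.8571 × 17.059 × 9.5455 × 103.33 × 16 = 1.0384 × 10^6
[tube 5] = 5.00 mM / 1.0384 × 10^6 = 4.815 × 10^-6 mM = 4.82 nM

4.82 nM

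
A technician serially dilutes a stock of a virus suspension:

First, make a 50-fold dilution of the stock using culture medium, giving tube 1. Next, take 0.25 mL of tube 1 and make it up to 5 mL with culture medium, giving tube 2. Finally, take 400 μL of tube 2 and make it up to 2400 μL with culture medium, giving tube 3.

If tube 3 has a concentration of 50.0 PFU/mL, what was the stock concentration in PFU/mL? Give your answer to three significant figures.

Step 1: 50-fold → factor 50
Step 2: 0.25 mL brought to 5 mL → factor 5/0.25 = 20
Step 3: 400 μL brought to 2400 μL → factor 2400/400 = 6
Overall dilution factor = 50 × 20 × 6 = 6000
Stock = 50.0 PFU/mL × 6000 = 3.00 × 10^5 PFU/mL

3.00 × 10^5 PFU/mL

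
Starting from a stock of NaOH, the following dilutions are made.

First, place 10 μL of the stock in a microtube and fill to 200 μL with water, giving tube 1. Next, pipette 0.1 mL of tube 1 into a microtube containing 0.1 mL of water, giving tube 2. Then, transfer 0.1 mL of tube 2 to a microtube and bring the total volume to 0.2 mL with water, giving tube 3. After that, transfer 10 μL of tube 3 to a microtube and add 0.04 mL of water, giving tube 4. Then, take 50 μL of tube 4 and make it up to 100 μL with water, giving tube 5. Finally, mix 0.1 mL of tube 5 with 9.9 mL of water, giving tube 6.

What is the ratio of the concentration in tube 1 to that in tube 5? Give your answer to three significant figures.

40.0

Step 1: 10 μL brought to 200 μL → factor 200/10 = 20
Step 2: 0.1 mL + 0.1 mL = 0.2 mL total → factor 0.2/0.1 = 2
Step 3: 0.1 mL brought to 0.2 mL → factor 0.2/0.1 = 2
Step 4: 10 μL + 0.04 mL = 50 μL total → factor 50/10 = 5
Step 5: 50 μL brought to 100 μL → factor 100/50 = 2
Dilution factor to tube 1 = 20; to tube 5 = 800
[tube 1]/[tube 5] = (factor to tube 5)/(factor to tube 1) = 800/20 = 40.0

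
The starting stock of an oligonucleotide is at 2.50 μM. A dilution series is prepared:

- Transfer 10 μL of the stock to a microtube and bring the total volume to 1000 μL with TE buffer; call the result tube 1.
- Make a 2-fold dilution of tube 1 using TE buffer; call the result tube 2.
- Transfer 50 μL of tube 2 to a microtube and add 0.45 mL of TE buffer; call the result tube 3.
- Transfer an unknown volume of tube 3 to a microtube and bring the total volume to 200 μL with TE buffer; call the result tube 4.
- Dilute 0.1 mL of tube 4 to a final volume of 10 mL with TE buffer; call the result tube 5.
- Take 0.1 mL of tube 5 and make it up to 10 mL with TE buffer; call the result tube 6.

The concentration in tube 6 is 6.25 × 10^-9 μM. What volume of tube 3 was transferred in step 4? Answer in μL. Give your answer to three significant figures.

Step 1: 10 μL brought to 1000 μL → factor 1000/10 = 100
Step 2: 2-fold → factor 2
Step 3: 50 μL + 0.45 mL = 500 μL total → factor 500/50 = 10
Step 4: v brought to 200 μL → factor = 200 μL/v
Step 5: 0.1 mL brought to 10 mL → factor 10/0.1 = 100
Step 6: 0.1 mL brought to 10 mL → factor 10/0.1 = 100
Product of known-step factors = 2 × 10^7
Overall factor = 2.50 μM / (6.25 × 10^-9 μM) = 4 × 10^8
Step-4 factor = 4 × 10^8 / 2 × 10^7 = 20
v = 200 μL / 20 = 10.0 μL

10.0 μL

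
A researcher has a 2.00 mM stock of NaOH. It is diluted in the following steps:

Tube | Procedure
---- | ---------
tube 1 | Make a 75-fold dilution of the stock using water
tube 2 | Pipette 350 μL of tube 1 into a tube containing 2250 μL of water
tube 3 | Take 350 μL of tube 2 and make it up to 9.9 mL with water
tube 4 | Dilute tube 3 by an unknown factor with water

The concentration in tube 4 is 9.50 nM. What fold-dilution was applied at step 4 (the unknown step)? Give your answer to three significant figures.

Step 1: 75-fold → factor 75
Step 2: 350 μL + 2250 μL = 2600 μL total → factor 2600/350 = 7.4286
Step 3: 350 μL brought to 9.9 mL → factor 9900/350 = 28.286
Step 4: unknown factor x
Product of known-step factors = 15759
Overall factor = 2.00 mM / (9.50 nM) = 2.1053 × 10^5
x = 2.1053 × 10^5 / 15759 = 13.4

13.4-fold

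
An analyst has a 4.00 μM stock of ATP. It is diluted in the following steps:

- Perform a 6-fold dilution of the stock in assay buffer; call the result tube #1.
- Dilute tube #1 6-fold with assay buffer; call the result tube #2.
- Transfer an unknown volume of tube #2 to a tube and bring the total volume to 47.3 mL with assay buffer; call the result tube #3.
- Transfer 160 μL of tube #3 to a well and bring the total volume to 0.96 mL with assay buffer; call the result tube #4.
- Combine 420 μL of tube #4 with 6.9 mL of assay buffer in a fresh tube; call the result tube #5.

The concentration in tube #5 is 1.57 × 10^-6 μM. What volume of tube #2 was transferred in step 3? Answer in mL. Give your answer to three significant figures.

Step 1: 6-fold → factor 6
Step 2: 6-fold → factor 6
Step 3: v brought to 47.3 mL → factor = 47.3 mL/v
Step 4: 160 μL brought to 0.96 mL → factor 960/160 = 6
Step 5: 420 μL + 6.9 mL = 7320 μL total → factor 7320/420 = 17.429
Product of known-step factors = 3764.6
Overall factor = 4.00 μM / (1.57 × 10^-6 μM) = 2.5478 × 10^6
Step-3 factor = 2.5478 × 10^6 / 3764.6 = 676.78
v = 47.3 mL / 676.78 = 0.0699 mL

0.0699 mL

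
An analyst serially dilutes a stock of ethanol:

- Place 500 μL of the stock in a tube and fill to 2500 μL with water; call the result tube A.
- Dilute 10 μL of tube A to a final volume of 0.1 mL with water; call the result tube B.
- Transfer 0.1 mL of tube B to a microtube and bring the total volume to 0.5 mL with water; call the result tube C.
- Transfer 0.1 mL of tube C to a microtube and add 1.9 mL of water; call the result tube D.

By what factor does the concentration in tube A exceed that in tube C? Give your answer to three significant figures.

Step 1: 500 μL brought to 2500 μL → factor 2500/500 = 5
Step 2: 10 μL brought to 0.1 mL → factor 100/10 = 10
Step 3: 0.1 mL brought to 0.5 mL → factor 0.5/0.1 = 5
Dilution factor to tube A = 5; to tube C = 250
[tube A]/[tube C] = (factor to tube C)/(factor to tube A) = 250/5 = 50.0

50.0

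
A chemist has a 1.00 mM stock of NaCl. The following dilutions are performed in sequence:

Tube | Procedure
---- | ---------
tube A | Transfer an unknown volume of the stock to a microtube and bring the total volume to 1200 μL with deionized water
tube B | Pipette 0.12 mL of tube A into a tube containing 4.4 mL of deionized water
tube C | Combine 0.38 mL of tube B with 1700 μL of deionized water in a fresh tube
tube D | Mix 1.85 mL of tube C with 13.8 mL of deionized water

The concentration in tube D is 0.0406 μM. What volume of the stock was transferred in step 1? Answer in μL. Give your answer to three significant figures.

Step 1: v brought to 1200 μL → factor = 1200 μL/v
Step 2: 0.12 mL + 4.4 mL = 4.52 mL total → factor 4.52/0.12 = 37.667
Step 3: 0.38 mL + 1700 μL = 2.08 mL total → factor 2.08/0.38 = 5.4737
Step 4: 1.85 mL + 13.8 mL = 15.65 mL total → factor 15.65/1.85 = 8.4595
Product of known-step factors = 1744.1
Overall factor = 1.00 mM / (0.0406 μM) = 24631
Step-1 factor = 24631 / 1744.1 = 14.122
v = 1200 μL / 14.122 = 85.0 μL

85.0 μL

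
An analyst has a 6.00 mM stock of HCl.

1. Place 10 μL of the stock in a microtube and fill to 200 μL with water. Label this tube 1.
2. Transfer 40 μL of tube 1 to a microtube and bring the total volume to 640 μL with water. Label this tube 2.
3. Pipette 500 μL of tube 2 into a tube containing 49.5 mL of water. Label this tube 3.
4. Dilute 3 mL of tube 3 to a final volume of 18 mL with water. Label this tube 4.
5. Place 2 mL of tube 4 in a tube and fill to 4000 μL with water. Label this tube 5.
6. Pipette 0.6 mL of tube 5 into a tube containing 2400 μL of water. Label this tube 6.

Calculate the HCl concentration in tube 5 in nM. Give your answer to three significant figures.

15.6 nM

Step 1: 10 μL brought to 200 μL → factor 200/10 = 20
Step 2: 40 μL brought to 640 μL → factor 640/40 = 16
Step 3: 500 μL + 49.5 mL = 50000 μL total → factor 50000/500 = 100
Step 4: 3 mL brought to 18 mL → factor 18/3 = 6
Step 5: 2 mL brought to 4000 μL → factor 4/2 = 2
Dilution factor through tube 5 = 20 × 16 × 100 × 6 × 2 = 3.84 × 10^5
[tube 5] = 6.00 mM / 3.84 × 10^5 = 1.563 × 10^-5 mM = 15.6 nM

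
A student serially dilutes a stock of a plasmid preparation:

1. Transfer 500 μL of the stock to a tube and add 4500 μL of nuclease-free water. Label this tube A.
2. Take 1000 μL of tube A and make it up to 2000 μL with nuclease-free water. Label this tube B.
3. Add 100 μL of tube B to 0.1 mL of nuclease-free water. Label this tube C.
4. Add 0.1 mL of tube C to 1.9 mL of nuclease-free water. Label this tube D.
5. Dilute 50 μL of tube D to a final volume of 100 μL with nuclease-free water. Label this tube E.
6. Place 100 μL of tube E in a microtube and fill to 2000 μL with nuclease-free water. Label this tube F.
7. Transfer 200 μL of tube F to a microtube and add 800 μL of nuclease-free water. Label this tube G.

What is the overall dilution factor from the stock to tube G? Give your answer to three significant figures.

1.60 × 10^5

Step 1: 500 μL + 4500 μL = 5000 μL total → factor 5000/500 = 10
Step 2: 1000 μL brought to 2000 μL → factor 2000/1000 = 2
Step 3: 100 μL + 0.1 mL = 200 μL total → factor 200/100 = 2
Step 4: 0.1 mL + 1.9 mL = 2 mL total → factor 2/0.1 = 20
Step 5: 50 μL brought to 100 μL → factor 100/50 = 2
Step 6: 100 μL brought to 2000 μL → factor 2000/100 = 20
Step 7: 200 μL + 800 μL = 1000 μL total → factor 1000/200 = 5
Overall dilution factor = 10 × 2 × 2 × 20 × 2 × 20 × 5 = 1.6 × 10^5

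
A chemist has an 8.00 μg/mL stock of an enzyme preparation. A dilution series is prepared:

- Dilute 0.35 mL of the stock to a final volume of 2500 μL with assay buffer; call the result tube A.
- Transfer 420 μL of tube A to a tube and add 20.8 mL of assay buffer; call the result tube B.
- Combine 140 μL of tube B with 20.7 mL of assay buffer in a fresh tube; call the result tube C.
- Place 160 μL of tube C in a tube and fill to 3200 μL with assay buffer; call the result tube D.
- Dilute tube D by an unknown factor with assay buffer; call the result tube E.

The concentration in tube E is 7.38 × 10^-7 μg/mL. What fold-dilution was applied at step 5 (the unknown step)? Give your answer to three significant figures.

Step 1: 0.35 mL brought to 2500 μL → factor 2.5/0.35 = 7.1429
Step 2: 420 μL + 20.8 mL = 21220 μL total → factor 21220/420 = 50.524
Step 3: 140 μL + 20.7 mL = 20840 μL total → factor 20840/140 = 148.86
Step 4: 160 μL brought to 3200 μL → factor 3200/160 = 20
Step 5: unknown factor x
Product of known-step factors = 1.0744 × 10^6
Overall factor = 8.00 μg/mL / (7.38 × 10^-7 μg/mL) = 1.084 × 10^7
x = 1.084 × 10^7 / 1.0744 × 10^6 = 10.1

10.1-fold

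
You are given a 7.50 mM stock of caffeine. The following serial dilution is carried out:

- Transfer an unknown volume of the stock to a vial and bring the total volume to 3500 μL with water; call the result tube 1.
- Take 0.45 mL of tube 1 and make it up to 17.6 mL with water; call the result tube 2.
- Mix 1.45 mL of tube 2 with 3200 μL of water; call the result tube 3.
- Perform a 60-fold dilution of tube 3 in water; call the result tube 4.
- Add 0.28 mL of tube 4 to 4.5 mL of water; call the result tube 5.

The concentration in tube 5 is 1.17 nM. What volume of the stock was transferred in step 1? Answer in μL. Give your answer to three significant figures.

70.1 μL

Step 1: v brought to 3500 μL → factor = 3500 μL/v
Step 2: 0.45 mL brought to 17.6 mL → factor 17.6/0.45 = 39.111
Step 3: 1.45 mL + 3200 μL = 4.65 mL total → factor 4.65/1.45 = 3.2069
Step 4: 60-fold → factor 60
Step 5: 0.28 mL + 4.5 mL = 4.78 mL total → factor 4.78/0.28 = 17.071
Product of known-step factors = 1.2847 × 10^5
Overall factor = 7.50 mM / (1.17 nM) = 6.4103 × 10^6
Step-1 factor = 6.4103 × 10^6 / 1.2847 × 10^5 = 49.896
v = 3500 μL / 49.896 = 70.1 μL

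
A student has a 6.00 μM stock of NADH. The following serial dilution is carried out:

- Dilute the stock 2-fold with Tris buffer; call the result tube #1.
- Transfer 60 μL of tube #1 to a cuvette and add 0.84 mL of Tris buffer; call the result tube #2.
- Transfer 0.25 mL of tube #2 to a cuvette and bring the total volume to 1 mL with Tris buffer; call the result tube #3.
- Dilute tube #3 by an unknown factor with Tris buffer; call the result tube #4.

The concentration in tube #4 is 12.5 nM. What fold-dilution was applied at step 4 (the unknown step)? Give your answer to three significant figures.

4.00-fold

Step 1: 2-fold → factor 2
Step 2: 60 μL + 0.84 mL = 900 μL total → factor 900/60 = 15
Step 3: 0.25 mL brought to 1 mL → factor 1/0.25 = 4
Step 4: unknown factor x
Product of known-step factors = 120
Overall factor = 6.00 μM / (12.5 nM) = 480
x = 480 / 120 = 4.00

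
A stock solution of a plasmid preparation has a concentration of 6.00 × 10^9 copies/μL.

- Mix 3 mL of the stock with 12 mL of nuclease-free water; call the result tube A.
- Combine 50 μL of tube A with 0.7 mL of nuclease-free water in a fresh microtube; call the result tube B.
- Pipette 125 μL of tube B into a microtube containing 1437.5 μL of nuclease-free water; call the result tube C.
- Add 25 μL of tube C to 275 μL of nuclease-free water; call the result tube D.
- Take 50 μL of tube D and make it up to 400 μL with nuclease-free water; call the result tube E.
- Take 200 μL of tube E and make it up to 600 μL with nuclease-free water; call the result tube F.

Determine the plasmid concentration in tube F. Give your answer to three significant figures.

Step 1: 3 mL + 12 mL = 15 mL total → factor 15/3 = 5
Step 2: 50 μL + 0.7 mL = 750 μL total → factor 750/50 = 15
Step 3: 125 μL + 1437.5 μL = 1562.5 μL total → factor 1562.5/125 = 12.5
Step 4: 25 μL + 275 μL = 300 μL total → factor 300/25 = 12
Step 5: 50 μL brought to 400 μL → factor 400/50 = 8
Step 6: 200 μL brought to 600 μL → factor 600/200 = 3
Overall dilution factor = 5 × 15 × 12.5 × 12 × 8 × 3 = 2.7 × 10^5
Final = 6.00 × 10^9 copies/μL / 2.7 × 10^5 = 2.22 × 10^4 copies/μL

2.22 × 10^4 copies/μL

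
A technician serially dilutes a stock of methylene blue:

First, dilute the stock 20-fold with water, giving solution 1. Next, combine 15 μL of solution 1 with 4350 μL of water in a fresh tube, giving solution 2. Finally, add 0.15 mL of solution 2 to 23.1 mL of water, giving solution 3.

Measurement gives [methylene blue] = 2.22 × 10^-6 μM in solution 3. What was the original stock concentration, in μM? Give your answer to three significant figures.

Step 1: 20-fold → factor 20
Step 2: 15 μL + 4350 μL = 4365 μL total → factor 4365/15 = 291
Step 3: 0.15 mL + 23.1 mL = 23.25 mL total → factor 23.25/0.15 = 155
Overall dilution factor = 20 × 291 × 155 = 9.021 × 10^5
Stock = 2.22 × 10^-6 μM × 9.021 × 10^5 = 2.00 μM

2.00 μM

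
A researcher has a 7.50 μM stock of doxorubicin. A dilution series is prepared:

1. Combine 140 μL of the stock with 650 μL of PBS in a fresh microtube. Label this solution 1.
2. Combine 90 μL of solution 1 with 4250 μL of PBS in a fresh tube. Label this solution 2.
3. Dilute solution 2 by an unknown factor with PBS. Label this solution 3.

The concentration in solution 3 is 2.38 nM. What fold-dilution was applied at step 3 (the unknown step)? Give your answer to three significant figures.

11.6-fold

Step 1: 140 μL + 650 μL = 790 μL total → factor 790/140 = 5.6429
Step 2: 90 μL + 4250 μL = 4340 μL total → factor 4340/90 = 48.222
Step 3: unknown factor x
Product of known-step factors = 272.11
Overall factor = 7.50 μM / (2.38 nM) = 3151.3
x = 3151.3 / 272.11 = 11.6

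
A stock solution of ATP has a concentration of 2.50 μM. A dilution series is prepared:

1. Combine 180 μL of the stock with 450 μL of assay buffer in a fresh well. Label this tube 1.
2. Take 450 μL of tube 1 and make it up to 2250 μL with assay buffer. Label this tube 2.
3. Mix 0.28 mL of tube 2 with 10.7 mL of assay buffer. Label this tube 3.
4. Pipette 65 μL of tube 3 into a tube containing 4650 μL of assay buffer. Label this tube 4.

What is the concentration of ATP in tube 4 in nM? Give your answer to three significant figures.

0.0502 nM

Step 1: 180 μL + 450 μL = 630 μL total → factor 630/180 = 3.5
Step 2: 450 μL brought to 2250 μL → factor 2250/450 = 5
Step 3: 0.28 mL + 10.7 mL = 10.98 mL total → factor 10.98/0.28 = 39.214
Step 4: 65 μL + 4650 μL = 4715 μL total → factor 4715/65 = 72.538
Overall dilution factor = 3.5 × 5 × 39.214 × 72.538 = 49780
Final = 2.50 μM / 49780 = 5.022 × 10^-5 μM = 0.0502 nM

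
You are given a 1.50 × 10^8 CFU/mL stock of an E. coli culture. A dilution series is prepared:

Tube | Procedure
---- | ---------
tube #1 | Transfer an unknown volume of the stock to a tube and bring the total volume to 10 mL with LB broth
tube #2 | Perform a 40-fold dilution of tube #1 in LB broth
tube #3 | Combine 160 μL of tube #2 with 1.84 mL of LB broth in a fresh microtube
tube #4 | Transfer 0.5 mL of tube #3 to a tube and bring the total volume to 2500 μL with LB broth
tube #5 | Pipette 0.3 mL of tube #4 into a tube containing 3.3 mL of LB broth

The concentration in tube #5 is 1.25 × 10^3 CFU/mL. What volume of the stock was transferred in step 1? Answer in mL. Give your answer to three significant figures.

Step 1: v brought to 10 mL → factor = 10 mL/v
Step 2: 40-fold → factor 40
Step 3: 160 μL + 1.84 mL = 2000 μL total → factor 2000/160 = 12.5
Step 4: 0.5 mL brought to 2500 μL → factor 2.5/0.5 = 5
Step 5: 0.3 mL + 3.3 mL = 3.6 mL total → factor 3.6/0.3 = 12
Product of known-step factors = 30000
Overall factor = 1.50 × 10^8 CFU/mL / (1.25 × 10^3 CFU/mL) = 1.2 × 10^5
Step-1 factor = 1.2 × 10^5 / 30000 = 4
v = 10 mL / 4 = 2.50 mL

2.50 mL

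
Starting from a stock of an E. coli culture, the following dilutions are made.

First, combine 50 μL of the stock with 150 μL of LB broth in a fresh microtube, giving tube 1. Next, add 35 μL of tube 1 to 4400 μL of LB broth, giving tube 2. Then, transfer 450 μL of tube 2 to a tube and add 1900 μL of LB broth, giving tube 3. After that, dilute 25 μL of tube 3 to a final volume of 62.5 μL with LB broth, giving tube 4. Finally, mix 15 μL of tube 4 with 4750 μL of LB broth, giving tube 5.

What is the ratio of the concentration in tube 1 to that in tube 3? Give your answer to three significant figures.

662

Step 1: 50 μL + 150 μL = 200 μL total → factor 200/50 = 4
Step 2: 35 μL + 4400 μL = 4435 μL total → factor 4435/35 = 126.71
Step 3: 450 μL + 1900 μL = 2350 μL total → factor 2350/450 = 5.2222
Dilution factor to tube 1 = 4; to tube 3 = 2646.9
[tube 1]/[tube 3] = (factor to tube 3)/(factor to tube 1) = 2646.9/4 = 662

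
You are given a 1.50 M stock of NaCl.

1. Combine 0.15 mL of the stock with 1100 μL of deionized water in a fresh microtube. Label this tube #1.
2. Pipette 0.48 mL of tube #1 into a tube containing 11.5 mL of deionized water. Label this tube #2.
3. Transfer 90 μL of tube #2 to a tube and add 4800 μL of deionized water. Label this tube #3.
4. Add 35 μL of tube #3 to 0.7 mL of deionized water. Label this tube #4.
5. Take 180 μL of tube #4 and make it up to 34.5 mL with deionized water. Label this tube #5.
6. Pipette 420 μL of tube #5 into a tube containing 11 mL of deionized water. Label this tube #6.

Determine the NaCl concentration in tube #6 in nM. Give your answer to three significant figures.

Step 1: 0.15 mL + 1100 μL = 1.25 mL total → factor 1.25/0.15 = 8.3333
Step 2: 0.48 mL + 11.5 mL = 11.98 mL total → factor 11.98/0.48 = 24.958
Step 3: 90 μL + 4800 μL = 4890 μL total → factor 4890/90 = 54.333
Step 4: 35 μL + 0.7 mL = 735 μL total → factor 735/35 = 21
Step 5: 180 μL brought to 34.5 mL → factor 34500/180 = 191.67
Step 6: 420 μL + 11 mL = 11420 μL total → factor 11420/420 = 27.19
Overall dilution factor = 8.3333 × 24.958 × 54.333 × 21 × 191.67 × 27.19 = 1.2368 × 10^9
Final = 1.50 M / 1.2368 × 10^9 = 1.213 × 10^-9 M = 1.21 nM

1.21 nM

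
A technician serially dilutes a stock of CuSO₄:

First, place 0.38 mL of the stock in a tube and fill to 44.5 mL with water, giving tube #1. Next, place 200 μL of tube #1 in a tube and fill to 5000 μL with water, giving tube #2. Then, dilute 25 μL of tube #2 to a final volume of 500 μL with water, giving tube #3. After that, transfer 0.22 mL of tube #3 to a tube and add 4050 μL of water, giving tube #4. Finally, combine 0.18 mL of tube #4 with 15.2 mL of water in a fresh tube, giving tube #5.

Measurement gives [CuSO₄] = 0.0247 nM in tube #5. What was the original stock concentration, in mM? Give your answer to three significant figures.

Step 1: 0.38 mL brought to 44.5 mL → factor 44.5/0.38 = 117.11
Step 2: 200 μL brought to 5000 μL → factor 5000/200 = 25
Step 3: 25 μL brought to 500 μL → factor 500/25 = 20
Step 4: 0.22 mL + 4050 μL = 4.27 mL total → factor 4.27/0.22 = 19.409
Step 5: 0.18 mL + 15.2 mL = 15.38 mL total → factor 15.38/0.18 = 85.444
Overall dilution factor = 117.11 × 25 × 20 × 19.409 × 85.444 = 9.7104 × 10^7
Stock = 0.0247 nM × 9.7104 × 10^7 = 2.398 × 10^6 nM = 2.40 mM

2.40 mM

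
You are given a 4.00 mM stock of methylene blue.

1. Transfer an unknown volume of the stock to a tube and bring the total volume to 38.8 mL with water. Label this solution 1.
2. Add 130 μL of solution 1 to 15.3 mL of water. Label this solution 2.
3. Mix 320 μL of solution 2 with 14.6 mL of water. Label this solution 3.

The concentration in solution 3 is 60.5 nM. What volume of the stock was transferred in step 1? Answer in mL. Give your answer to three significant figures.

3.25 mL

Step 1: v brought to 38.8 mL → factor = 38.8 mL/v
Step 2: 130 μL + 15.3 mL = 15430 μL total → factor 15430/130 = 118.69
Step 3: 320 μL + 14.6 mL = 14920 μL total → factor 14920/320 = 46.625
Product of known-step factors = 5534
Overall factor = 4.00 mM / (60.5 nM) = 66116
Step-1 factor = 66116 / 5534 = 11.947
v = 38.8 mL / 11.947 = 3.25 mL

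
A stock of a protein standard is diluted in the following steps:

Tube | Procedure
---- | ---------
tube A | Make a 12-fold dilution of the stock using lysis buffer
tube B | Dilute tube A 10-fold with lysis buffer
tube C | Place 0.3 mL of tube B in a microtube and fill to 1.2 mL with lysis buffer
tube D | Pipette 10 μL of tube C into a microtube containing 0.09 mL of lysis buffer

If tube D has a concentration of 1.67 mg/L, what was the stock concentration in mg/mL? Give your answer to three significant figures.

8.02 mg/mL

Step 1: 12-fold → factor 12
Step 2: 10-fold → factor 10
Step 3: 0.3 mL brought to 1.2 mL → factor 1.2/0.3 = 4
Step 4: 10 μL + 0.09 mL = 100 μL total → factor 100/10 = 10
Overall dilution factor = 12 × 10 × 4 × 10 = 4800
Stock = 1.67 mg/L × 4800 = 8016 mg/L = 8.02 mg/mL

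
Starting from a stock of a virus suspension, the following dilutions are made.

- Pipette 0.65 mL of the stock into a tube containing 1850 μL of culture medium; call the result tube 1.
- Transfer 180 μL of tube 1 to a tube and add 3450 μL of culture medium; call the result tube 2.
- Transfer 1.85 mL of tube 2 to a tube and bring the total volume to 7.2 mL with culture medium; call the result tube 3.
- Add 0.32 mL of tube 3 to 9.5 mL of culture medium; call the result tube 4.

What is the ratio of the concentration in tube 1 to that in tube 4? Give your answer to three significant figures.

2.41 × 10^3

Step 1: 0.65 mL + 1850 μL = 2.5 mL total → factor 2.5/0.65 = 3.8462
Step 2: 180 μL + 3450 μL = 3630 μL total → factor 3630/180 = 20.167
Step 3: 1.85 mL brought to 7.2 mL → factor 7.2/1.85 = 3.8919
Step 4: 0.32 mL + 9.5 mL = 9.82 mL total → factor 9.82/0.32 = 30.688
Dilution factor to tube 1 = 3.8462; to tube 4 = 9263.7
[tube 1]/[tube 4] = (factor to tube 4)/(factor to tube 1) = 9263.7/3.8462 = 2.41 × 10^3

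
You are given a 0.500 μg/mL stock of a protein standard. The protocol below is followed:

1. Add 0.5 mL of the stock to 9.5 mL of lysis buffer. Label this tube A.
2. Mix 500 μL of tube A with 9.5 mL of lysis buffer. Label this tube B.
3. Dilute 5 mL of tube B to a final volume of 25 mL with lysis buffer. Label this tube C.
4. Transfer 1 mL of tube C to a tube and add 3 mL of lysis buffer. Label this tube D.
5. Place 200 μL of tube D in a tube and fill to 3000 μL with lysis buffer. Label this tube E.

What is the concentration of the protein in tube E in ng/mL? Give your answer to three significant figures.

Step 1: 0.5 mL + 9.5 mL = 10 mL total → factor 10/0.5 = 20
Step 2: 500 μL + 9.5 mL = 10000 μL total → factor 10000/500 = 20
Step 3: 5 mL brought to 25 mL → factor 25/5 = 5
Step 4: 1 mL + 3 mL = 4 mL total → factor 4/1 = 4
Step 5: 200 μL brought to 3000 μL → factor 3000/200 = 15
Overall dilution factor = 20 × 20 × 5 × 4 × 15 = 1.2 × 10^5
Final = 0.500 μg/mL / 1.2 × 10^5 = 4.167 × 10^-6 μg/mL = 0.00417 ng/mL

0.00417 ng/mL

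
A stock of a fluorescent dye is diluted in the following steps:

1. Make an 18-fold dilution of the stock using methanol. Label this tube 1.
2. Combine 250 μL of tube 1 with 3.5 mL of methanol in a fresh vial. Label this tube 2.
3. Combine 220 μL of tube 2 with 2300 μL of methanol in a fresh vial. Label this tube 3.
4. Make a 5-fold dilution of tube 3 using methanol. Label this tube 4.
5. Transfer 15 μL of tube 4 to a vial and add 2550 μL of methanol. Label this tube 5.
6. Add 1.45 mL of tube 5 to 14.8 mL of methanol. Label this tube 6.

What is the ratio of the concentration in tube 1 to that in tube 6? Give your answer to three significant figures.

1.65 × 10^6

Step 1: 18-fold → factor 18
Step 2: 250 μL + 3.5 mL = 3750 μL total → factor 3750/250 = 15
Step 3: 220 μL + 2300 μL = 2520 μL total → factor 2520/220 = 11.455
Step 4: 5-fold → factor 5
Step 5: 15 μL + 2550 μL = 2565 μL total → factor 2565/15 = 171
Step 6: 1.45 mL + 14.8 mL = 16.25 mL total → factor 16.25/1.45 = 11.207
Dilution factor to tube 1 = 18; to tube 6 = 2.9634 × 10^7
[tube 1]/[tube 6] = (factor to tube 6)/(factor to tube 1) = 2.9634 × 10^7/18 = 1.65 × 10^6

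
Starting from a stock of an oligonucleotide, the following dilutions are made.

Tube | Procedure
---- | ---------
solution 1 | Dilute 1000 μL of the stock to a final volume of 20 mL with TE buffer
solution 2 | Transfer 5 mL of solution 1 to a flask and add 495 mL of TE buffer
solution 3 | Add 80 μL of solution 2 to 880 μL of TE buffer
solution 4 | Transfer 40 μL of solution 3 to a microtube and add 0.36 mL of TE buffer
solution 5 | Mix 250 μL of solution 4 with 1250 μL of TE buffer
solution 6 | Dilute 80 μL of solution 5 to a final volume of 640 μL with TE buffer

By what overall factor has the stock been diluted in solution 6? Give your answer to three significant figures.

1.15 × 10^7

Step 1: 1000 μL brought to 20 mL → factor 20000/1000 = 20
Step 2: 5 mL + 495 mL = 500 mL total → factor 500/5 = 100
Step 3: 80 μL + 880 μL = 960 μL total → factor 960/80 = 12
Step 4: 40 μL + 0.36 mL = 400 μL total → factor 400/40 = 10
Step 5: 250 μL + 1250 μL = 1500 μL total → factor 1500/250 = 6
Step 6: 80 μL brought to 640 μL → factor 640/80 = 8
Overall dilution factor = 20 × 100 × 12 × 10 × 6 × 8 = 1.152 × 10^7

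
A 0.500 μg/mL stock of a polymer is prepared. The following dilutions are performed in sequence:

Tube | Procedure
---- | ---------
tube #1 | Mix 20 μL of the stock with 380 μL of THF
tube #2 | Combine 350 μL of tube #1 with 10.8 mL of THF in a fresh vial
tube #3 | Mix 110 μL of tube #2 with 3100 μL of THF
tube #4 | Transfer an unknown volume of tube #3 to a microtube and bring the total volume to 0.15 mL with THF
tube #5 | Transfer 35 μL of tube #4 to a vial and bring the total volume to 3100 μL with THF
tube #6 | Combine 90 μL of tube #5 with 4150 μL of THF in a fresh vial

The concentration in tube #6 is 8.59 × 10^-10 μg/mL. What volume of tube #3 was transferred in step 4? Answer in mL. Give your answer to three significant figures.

Step 1: 20 μL + 380 μL = 400 μL total → factor 400/20 = 20
Step 2: 350 μL + 10.8 mL = 11150 μL total → factor 11150/350 = 31.857
Step 3: 110 μL + 3100 μL = 3210 μL total → factor 3210/110 = 29.182
Step 4: v brought to 0.15 mL → factor = 0.15 mL/v
Step 5: 35 μL brought to 3100 μL → factor 3100/35 = 88.571
Step 6: 90 μL + 4150 μL = 4240 μL total → factor 4240/90 = 47.111
Product of known-step factors = 7.7583 × 10^7
Overall factor = 0.500 μg/mL / (8.59 × 10^-10 μg/mL) = 5.8207 × 10^8
Step-4 factor = 5.8207 × 10^8 / 7.7583 × 10^7 = 7.5026
v = 0.15 mL / 7.5026 = 0.0200 mL

0.0200 mL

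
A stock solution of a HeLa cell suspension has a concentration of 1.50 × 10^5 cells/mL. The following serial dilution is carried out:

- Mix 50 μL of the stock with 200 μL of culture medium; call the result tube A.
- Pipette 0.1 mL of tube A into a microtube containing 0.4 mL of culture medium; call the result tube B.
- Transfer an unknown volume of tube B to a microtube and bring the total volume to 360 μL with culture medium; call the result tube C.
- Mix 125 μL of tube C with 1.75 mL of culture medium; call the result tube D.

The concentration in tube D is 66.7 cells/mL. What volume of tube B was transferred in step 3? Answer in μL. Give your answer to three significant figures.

60.0 μL

Step 1: 50 μL + 200 μL = 250 μL total → factor 250/50 = 5
Step 2: 0.1 mL + 0.4 mL = 0.5 mL total → factor 0.5/0.1 = 5
Step 3: v brought to 360 μL → factor = 360 μL/v
Step 4: 125 μL + 1.75 mL = 1875 μL total → factor 1875/125 = 15
Product of known-step factors = 375
Overall factor = 1.50 × 10^5 cells/mL / (66.7 cells/mL) = 2248.9
Step-3 factor = 2248.9 / 375 = 5.997
v = 360 μL / 5.997 = 60.0 μL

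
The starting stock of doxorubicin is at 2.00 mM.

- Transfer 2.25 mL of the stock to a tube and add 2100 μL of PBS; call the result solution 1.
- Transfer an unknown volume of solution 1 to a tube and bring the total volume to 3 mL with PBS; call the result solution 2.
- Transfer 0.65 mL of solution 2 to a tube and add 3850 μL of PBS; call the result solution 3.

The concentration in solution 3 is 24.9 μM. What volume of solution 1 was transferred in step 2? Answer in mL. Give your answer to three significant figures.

0.500 mL

Step 1: 2.25 mL + 2100 μL = 4.35 mL total → factor 4.35/2.25 = 1.9333
Step 2: v brought to 3 mL → factor = 3 mL/v
Step 3: 0.65 mL + 3850 μL = 4.5 mL total → factor 4.5/0.65 = 6.9231
Product of known-step factors = 13.385
Overall factor = 2.00 mM / (24.9 μM) = 80.321
Step-2 factor = 80.321 / 13.385 = 6.001
v = 3 mL / 6.001 = 0.500 mL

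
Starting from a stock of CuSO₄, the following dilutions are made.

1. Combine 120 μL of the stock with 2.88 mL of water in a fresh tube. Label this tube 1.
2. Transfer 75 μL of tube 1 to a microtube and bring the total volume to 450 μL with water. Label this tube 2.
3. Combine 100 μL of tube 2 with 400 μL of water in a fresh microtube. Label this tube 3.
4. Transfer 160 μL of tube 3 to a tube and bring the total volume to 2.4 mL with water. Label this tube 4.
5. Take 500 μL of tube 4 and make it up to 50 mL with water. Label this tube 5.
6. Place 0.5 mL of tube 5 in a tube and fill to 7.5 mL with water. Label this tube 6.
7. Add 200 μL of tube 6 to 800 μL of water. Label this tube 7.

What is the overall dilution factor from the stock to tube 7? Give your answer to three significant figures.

8.44 × 10^7

Step 1: 120 μL + 2.88 mL = 3000 μL total → factor 3000/120 = 25
Step 2: 75 μL brought to 450 μL → factor 450/75 = 6
Step 3: 100 μL + 400 μL = 500 μL total → factor 500/100 = 5
Step 4: 160 μL brought to 2.4 mL → factor 2400/160 = 15
Step 5: 500 μL brought to 50 mL → factor 50000/500 = 100
Step 6: 0.5 mL brought to 7.5 mL → factor 7.5/0.5 = 15
Step 7: 200 μL + 800 μL = 1000 μL total → factor 1000/200 = 5
Overall dilution factor = 25 × 6 × 5 × 15 × 100 × 15 × 5 = 8.4375 × 10^7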